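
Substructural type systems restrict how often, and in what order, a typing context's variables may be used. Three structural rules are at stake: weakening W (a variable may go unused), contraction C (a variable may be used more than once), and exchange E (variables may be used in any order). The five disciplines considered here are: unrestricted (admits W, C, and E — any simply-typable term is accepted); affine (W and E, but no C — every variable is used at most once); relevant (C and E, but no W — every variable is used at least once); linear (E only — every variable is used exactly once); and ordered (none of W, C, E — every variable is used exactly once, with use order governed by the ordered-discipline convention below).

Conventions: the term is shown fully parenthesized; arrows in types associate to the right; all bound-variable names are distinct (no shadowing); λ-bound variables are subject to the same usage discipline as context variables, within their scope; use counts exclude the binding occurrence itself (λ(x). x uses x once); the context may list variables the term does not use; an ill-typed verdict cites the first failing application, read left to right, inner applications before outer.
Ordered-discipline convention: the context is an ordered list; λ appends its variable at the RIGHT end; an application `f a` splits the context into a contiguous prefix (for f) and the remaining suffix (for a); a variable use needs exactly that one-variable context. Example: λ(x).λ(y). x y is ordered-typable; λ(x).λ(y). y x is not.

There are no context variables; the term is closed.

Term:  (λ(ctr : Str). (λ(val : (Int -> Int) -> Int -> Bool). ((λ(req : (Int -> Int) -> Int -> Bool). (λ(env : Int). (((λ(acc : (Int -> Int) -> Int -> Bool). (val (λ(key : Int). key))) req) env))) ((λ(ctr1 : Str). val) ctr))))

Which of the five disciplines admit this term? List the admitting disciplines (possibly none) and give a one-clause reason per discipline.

accepted by: unrestricted
variable uses: ctr [bound]: 1, val [bound]: 2, req [bound]: 1, env [bound]: 1, acc [bound]: 0, key [bound]: 1, ctr1 [bound]: 0
use order (left to right): val, key, req, env, val, ctr
typing: well-typed at Str -> ((Int -> Int) -> Int -> Bool) -> Int -> Bool
ordered: ✗ — val ×2 used more than once (contraction); acc, ctr1 never used (weakening)
linear: ✗ — val ×2 used more than once (contraction); acc, ctr1 never used (weakening)
affine: ✗ — val ×2 used more than once (contraction)
relevant: ✗ — acc, ctr1 never used (weakening)
unrestricted: ✓ — type-checks (Str -> ((Int -> Int) -> Int -> Bool) -> Int -> Bool) and nothing is barred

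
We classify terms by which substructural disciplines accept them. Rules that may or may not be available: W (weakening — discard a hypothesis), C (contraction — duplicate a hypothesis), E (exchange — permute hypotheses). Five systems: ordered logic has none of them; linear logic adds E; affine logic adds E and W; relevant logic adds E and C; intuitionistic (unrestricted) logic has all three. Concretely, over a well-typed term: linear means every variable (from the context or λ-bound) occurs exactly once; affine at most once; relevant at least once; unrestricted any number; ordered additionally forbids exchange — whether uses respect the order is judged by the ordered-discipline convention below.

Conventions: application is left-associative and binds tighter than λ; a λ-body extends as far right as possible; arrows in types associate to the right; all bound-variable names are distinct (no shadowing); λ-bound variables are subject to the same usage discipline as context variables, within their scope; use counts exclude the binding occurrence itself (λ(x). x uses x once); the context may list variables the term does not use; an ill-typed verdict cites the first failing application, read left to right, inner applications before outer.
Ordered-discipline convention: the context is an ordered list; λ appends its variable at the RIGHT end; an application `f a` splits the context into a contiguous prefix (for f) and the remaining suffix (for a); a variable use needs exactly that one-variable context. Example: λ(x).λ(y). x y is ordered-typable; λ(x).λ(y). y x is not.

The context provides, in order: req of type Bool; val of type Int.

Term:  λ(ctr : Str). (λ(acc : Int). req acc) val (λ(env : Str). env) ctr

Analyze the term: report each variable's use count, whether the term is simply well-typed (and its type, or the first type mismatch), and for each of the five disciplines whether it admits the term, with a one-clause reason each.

use counts: req: 1, val: 1, ctr (bound): 1, acc (bound): 1, env (bound): 1
uses in reading order: req, acc, val, env, ctr
typing: ill-typed: can't apply a value of type Bool
ordered: ✗, not simply typable
linear: ✗, fails simple typing
affine: ✗, a type mismatch blocks all five
relevant: ✗, the type mismatch rejects it
unrestricted: ✗, not simply typable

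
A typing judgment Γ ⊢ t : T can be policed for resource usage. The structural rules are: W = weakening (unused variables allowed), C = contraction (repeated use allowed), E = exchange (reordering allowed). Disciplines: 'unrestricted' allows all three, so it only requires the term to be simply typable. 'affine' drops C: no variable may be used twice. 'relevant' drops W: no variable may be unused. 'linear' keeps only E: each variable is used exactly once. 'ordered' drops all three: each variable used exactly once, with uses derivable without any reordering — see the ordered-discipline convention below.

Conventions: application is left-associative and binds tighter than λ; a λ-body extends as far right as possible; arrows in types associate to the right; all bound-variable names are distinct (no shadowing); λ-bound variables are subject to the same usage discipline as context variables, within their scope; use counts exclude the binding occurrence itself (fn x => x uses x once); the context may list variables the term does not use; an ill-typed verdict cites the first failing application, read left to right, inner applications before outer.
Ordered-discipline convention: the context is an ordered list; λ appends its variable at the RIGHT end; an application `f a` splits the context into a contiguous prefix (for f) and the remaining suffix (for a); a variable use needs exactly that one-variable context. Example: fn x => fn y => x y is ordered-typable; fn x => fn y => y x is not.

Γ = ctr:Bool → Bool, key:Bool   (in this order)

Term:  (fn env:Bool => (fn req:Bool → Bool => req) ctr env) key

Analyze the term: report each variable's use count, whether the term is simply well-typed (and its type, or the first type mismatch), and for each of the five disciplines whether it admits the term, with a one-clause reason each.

use counts: ctr: 1×; key: 1×; env (λ-bound): 1×; req (λ-bound): 1×
use order (left to right): req, ctr, env, key
typing: well-typed at Bool
ordered: ✓, ctr, key, env, req once each; derivable with no W/C/E
linear: ✓, exactly-once usage across ctr, key, env, req
affine: ✓, ctr, key, env, req: no repeats, contraction unneeded
relevant: ✓, every one of ctr, key, env, req appears
unrestricted: ✓, well-typed at Bool; no restrictions here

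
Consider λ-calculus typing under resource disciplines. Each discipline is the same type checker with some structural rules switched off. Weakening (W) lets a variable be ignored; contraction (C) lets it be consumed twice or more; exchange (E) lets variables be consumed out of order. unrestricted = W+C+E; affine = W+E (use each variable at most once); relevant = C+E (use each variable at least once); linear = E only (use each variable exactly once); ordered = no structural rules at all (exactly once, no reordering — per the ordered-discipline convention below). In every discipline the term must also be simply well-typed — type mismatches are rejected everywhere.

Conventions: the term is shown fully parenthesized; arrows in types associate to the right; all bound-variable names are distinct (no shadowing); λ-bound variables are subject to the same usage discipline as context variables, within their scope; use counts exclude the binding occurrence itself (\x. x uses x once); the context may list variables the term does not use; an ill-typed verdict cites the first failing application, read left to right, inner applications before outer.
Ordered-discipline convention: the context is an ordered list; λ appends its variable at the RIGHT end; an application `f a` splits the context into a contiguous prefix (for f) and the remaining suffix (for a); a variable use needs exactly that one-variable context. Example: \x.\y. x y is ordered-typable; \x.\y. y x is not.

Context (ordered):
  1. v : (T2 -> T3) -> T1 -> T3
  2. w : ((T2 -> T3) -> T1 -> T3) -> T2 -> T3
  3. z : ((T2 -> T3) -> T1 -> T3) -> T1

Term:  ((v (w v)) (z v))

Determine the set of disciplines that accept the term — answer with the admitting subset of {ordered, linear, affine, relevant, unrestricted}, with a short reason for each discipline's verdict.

admitting disciplines: relevant, unrestricted
use counts: v: 3, w: 1, z: 1
order of uses: v, w, v, z, v
typing: ✓ — T3
ordered: ✗ — uses contraction: v ×3
linear: ✗ — uses contraction: v ×3
affine: ✗ — uses contraction: v ×3
relevant: ✓ — at least one use each (v, w, z)
unrestricted: ✓ — simply typable at T3; W, C, E all held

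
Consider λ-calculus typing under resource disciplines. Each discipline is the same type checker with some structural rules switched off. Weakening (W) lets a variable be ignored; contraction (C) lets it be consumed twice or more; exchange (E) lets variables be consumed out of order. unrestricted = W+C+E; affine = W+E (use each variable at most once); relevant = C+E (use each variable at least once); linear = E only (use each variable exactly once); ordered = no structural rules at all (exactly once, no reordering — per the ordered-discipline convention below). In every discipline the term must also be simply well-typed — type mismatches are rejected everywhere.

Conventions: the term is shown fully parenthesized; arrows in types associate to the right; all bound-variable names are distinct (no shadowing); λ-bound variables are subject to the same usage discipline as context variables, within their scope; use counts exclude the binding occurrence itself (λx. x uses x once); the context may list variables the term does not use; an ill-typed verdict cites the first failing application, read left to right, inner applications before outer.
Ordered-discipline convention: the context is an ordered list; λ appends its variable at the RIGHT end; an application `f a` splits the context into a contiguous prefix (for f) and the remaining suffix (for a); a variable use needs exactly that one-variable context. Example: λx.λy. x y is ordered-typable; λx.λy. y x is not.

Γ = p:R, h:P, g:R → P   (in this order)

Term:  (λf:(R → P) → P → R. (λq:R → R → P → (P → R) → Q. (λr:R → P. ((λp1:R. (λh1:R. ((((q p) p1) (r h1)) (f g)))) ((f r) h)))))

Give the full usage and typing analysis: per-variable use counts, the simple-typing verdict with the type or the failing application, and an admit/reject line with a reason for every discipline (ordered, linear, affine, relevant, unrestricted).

use counts: p: 1×; h: 1×; g: 1×; f [bound]: 2×; q [bound]: 1×; r [bound]: 2×; p1 [bound]: 1×; h1 [bound]: 1×
uses in reading order: q, p, p1, r, h1, f, g, f, r, h
typing: well-typed — term : ((R → P) → P → R) → (R → R → P → (P → R) → Q) → (R → P) → R → Q
ordered: ✗ — needs contraction — f ×2, r ×2
linear: ✗ — needs contraction — f ×2, r ×2
affine: ✗ — needs contraction — f ×2, r ×2
relevant: ✓ — p, h, g, f, q, r, p1, h1: all used, weakening unneeded
unrestricted: ✓ — type-checks (((R → P) → P → R) → (R → R → P → (P → R) → Q) → (R → P) → R → Q) and nothing is barred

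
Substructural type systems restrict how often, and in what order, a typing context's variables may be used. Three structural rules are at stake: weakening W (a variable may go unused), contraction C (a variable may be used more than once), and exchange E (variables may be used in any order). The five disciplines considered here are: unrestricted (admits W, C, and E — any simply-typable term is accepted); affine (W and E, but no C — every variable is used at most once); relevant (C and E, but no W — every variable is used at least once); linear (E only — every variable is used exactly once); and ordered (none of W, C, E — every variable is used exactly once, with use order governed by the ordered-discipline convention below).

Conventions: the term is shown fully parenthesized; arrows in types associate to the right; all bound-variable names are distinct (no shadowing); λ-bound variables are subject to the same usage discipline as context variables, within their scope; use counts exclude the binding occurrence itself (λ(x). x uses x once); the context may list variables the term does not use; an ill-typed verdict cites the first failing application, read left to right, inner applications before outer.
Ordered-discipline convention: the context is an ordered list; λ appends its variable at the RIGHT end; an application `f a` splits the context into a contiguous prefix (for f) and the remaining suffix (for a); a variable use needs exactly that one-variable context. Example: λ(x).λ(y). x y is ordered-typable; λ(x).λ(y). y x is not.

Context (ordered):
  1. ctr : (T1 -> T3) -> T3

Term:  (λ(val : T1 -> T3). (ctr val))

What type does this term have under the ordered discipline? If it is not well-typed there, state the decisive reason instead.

term : (T1 -> T3) -> T3
counts: ctr=1; val (λ-bound)=1
left-to-right use order: ctr, val
typing: ✓ — (T1 -> T3) -> T3
summary: ordered ✓, linear ✓, affine ✓, relevant ✓, unrestricted ✓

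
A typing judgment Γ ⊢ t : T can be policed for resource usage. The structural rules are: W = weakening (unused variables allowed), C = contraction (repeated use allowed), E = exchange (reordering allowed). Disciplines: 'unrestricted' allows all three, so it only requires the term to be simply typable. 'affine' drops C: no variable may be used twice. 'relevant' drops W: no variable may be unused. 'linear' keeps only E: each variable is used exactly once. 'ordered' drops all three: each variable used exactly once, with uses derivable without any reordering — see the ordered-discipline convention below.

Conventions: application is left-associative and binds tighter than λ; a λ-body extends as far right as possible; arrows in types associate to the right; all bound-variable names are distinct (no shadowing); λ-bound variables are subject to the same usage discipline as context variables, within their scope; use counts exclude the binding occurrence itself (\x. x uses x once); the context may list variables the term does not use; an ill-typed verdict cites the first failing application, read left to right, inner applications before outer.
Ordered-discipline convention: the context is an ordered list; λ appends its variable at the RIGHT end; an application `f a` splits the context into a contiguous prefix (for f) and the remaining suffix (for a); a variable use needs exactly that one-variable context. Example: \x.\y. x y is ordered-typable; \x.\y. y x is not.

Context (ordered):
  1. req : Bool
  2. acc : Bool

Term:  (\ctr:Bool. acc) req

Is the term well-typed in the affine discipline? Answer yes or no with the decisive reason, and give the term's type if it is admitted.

yes — none of req, acc, ctr used more than once; term : Bool
use counts: req: 1, acc: 1, ctr (bound): 0
uses in reading order: acc, req
typing: well-typed at Bool
all disciplines: ordered ✗, linear ✗, affine ✓, relevant ✗, unrestricted ✓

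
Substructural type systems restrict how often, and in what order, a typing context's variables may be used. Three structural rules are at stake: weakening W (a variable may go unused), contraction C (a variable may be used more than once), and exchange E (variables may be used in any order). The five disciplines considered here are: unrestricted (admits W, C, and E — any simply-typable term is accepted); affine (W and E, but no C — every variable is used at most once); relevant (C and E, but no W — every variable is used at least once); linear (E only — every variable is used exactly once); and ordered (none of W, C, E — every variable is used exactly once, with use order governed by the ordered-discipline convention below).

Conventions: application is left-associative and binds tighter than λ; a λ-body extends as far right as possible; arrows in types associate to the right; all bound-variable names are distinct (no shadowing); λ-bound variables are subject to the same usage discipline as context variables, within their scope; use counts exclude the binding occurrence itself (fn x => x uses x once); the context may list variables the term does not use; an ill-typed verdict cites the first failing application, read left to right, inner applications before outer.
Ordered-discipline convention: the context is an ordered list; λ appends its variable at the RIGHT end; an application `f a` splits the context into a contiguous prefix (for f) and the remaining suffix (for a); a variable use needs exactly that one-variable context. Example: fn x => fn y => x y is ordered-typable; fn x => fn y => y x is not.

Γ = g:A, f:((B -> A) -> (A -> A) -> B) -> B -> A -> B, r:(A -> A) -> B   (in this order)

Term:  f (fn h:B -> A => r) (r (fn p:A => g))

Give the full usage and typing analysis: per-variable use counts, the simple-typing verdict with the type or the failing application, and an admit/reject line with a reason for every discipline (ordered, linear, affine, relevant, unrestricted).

use counts: g: 1×, f: 1×, r: 2×, h (bound): 0×, p (bound): 0×
left-to-right use order: f, r, r, g
typing: well-typed — term : A -> B
ordered: ✗, needs contraction — r ×2; h, p left unused
linear: ✗, needs contraction — r ×2; h, p left unused
affine: ✗, needs contraction — r ×2
relevant: ✗, h, p left unused
unrestricted: ✓, type-checks (A -> B) and nothing is barred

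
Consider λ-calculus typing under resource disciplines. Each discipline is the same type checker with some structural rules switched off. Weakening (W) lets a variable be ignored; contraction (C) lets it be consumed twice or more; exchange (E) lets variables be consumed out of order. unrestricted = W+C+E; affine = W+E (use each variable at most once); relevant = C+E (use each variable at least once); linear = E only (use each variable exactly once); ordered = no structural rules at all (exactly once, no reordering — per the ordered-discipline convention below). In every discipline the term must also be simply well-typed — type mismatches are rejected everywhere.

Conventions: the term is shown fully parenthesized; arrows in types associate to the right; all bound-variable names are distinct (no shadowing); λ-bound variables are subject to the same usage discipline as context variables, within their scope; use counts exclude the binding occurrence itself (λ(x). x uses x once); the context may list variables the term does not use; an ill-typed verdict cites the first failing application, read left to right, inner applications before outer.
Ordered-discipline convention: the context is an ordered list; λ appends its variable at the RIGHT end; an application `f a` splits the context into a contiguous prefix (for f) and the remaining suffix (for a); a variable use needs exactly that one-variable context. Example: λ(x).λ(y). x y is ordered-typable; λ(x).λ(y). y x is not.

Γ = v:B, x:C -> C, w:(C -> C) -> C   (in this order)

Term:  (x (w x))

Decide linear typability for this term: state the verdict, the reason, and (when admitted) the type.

no — needs contraction — x ×2; v left unused
counts: v=0, x=2, w=1
use order (left to right): x, w, x
typing: well-typed at C
across the five disciplines: ordered ✗; linear ✗; affine ✗; relevant ✗; unrestricted ✓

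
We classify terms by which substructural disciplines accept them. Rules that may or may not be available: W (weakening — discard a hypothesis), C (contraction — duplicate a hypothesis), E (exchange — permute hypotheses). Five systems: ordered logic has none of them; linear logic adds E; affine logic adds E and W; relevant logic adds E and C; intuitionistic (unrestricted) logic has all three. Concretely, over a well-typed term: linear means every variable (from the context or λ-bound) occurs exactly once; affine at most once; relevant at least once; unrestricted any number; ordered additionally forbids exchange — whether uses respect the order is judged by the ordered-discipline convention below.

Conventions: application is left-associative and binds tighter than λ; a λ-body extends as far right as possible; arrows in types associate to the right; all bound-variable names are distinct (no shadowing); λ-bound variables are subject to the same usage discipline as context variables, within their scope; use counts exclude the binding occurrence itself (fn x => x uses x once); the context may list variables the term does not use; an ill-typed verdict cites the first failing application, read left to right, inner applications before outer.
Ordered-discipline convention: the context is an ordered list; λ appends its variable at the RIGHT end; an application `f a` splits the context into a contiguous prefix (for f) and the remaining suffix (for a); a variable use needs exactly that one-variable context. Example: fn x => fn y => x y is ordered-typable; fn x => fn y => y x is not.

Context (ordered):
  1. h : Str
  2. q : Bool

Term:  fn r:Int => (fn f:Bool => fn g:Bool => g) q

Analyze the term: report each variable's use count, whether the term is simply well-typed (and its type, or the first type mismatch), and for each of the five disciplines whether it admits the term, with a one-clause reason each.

variable uses: h: 0×, q: 1×, r (λ-bound): 0×, f (λ-bound): 0×, g (λ-bound): 1×
left-to-right use order: g, q
typing: the term checks, with type Int → Bool → Bool
ordered ✗ (h, r, f never used (weakening))
linear ✗ (h, r, f never used (weakening))
affine ✓ (h, q, r, f, g: no repeats, contraction unneeded)
relevant ✗ (h, r, f never used (weakening))
unrestricted ✓ (typability at Int → Bool → Bool is all that's needed)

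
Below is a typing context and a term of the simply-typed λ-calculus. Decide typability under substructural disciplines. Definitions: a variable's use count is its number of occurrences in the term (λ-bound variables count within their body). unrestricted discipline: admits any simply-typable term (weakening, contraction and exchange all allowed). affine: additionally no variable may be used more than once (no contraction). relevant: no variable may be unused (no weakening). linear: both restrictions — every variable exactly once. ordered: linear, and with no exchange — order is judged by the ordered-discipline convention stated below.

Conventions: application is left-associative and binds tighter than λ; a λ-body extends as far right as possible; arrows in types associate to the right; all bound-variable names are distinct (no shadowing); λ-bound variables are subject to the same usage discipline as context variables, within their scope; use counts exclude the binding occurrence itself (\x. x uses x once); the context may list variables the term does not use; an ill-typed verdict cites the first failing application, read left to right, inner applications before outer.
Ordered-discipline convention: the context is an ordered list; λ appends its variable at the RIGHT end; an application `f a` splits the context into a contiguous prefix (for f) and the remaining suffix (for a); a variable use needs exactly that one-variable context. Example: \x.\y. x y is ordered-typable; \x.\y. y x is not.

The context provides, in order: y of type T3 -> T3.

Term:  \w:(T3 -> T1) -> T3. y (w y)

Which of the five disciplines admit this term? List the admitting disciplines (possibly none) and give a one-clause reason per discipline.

admitting disciplines: none
use counts: y: 2, w (λ-bound): 1
use order (left to right): y, w, y
typing: ill-typed: argument of type T3 -> T3 where T3 -> T1 is required
ordered ✗ (a type mismatch blocks all five)
linear ✗ (the type mismatch rejects it)
affine ✗ (not simply typable)
relevant ✗ (fails simple typing)
unrestricted ✗ (a type mismatch blocks all five)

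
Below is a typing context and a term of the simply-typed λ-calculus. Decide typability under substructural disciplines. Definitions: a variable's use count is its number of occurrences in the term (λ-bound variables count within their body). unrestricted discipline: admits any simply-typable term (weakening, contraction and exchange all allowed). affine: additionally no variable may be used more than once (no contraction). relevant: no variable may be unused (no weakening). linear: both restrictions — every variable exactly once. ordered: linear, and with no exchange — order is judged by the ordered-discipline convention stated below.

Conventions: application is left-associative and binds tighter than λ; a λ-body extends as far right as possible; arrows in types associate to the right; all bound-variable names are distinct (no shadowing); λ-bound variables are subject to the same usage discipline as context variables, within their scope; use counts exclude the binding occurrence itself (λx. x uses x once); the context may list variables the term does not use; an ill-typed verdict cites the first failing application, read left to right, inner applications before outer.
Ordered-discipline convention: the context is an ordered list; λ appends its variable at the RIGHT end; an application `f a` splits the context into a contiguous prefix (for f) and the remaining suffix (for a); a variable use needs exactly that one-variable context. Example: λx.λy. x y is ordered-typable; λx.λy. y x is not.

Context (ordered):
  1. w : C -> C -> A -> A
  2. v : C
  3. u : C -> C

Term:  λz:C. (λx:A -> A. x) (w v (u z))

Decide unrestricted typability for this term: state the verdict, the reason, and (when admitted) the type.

yes — typability at C -> A -> A is all that's needed; term : C -> A -> A
variable uses: w: 1×; v: 1×; u: 1×; z (bound): 1×; x (bound): 1×
uses in reading order: x, w, v, u, z
typing: well-typed at C -> A -> A
all disciplines: ordered ✓ | linear ✓ | affine ✓ | relevant ✓ | unrestricted ✓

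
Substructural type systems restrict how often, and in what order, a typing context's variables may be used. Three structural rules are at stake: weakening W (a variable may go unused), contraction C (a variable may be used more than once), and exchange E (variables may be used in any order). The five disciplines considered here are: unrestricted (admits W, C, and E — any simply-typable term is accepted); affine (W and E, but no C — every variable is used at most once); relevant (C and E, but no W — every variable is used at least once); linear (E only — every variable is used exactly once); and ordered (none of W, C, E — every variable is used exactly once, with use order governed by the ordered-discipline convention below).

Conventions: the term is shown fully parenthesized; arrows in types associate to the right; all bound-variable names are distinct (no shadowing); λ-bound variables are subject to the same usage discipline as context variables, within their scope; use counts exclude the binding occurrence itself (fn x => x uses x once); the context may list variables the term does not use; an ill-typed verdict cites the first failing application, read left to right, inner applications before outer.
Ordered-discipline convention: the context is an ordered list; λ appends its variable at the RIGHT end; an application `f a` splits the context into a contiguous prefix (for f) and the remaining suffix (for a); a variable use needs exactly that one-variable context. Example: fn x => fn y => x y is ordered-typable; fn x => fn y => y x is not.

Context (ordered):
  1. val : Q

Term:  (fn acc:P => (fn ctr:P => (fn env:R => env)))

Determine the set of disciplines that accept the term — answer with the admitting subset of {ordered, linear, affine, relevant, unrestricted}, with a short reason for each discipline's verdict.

accepted by: affine, unrestricted
variable uses: val: 0×, acc (λ-bound): 0×, ctr (λ-bound): 0×, env (λ-bound): 1×
left-to-right use order: env
typing: the term checks, with type P → P → R → R
ordered: ✗, val, acc, ctr never used (weakening)
linear: ✗, val, acc, ctr never used (weakening)
affine: ✓, none of val, acc, ctr, env used more than once
relevant: ✗, val, acc, ctr never used (weakening)
unrestricted: ✓, well-typed at P → P → R → R; no restrictions here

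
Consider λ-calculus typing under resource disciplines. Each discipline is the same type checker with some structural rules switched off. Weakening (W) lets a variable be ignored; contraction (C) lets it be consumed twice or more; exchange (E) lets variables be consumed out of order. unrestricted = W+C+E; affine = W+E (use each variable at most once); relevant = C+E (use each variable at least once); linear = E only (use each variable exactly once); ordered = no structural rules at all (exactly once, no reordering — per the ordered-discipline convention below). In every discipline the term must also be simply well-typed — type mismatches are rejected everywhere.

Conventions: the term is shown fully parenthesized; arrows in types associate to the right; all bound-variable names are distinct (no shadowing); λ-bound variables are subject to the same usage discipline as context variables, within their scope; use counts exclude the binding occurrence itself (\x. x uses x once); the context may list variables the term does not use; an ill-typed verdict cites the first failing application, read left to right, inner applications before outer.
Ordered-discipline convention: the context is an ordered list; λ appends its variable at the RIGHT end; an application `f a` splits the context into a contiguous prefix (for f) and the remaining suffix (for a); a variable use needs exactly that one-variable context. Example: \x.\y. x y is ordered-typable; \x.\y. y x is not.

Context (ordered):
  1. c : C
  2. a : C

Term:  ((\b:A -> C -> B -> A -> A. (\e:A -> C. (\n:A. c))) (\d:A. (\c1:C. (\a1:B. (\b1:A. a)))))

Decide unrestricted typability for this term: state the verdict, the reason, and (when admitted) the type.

no — the type mismatch rejects it
counts: c: 1; a: 1; b (bound): 0; e (bound): 0; n (bound): 0; d (bound): 0; c1 (bound): 0; a1 (bound): 0; b1 (bound): 0
order of uses: c, a
typing: ill-typed: a function awaiting A -> C -> B -> A -> A gets A -> C -> B -> A -> C
across the five disciplines: ordered ✗, linear ✗, affine ✗, relevant ✗, unrestricted ✗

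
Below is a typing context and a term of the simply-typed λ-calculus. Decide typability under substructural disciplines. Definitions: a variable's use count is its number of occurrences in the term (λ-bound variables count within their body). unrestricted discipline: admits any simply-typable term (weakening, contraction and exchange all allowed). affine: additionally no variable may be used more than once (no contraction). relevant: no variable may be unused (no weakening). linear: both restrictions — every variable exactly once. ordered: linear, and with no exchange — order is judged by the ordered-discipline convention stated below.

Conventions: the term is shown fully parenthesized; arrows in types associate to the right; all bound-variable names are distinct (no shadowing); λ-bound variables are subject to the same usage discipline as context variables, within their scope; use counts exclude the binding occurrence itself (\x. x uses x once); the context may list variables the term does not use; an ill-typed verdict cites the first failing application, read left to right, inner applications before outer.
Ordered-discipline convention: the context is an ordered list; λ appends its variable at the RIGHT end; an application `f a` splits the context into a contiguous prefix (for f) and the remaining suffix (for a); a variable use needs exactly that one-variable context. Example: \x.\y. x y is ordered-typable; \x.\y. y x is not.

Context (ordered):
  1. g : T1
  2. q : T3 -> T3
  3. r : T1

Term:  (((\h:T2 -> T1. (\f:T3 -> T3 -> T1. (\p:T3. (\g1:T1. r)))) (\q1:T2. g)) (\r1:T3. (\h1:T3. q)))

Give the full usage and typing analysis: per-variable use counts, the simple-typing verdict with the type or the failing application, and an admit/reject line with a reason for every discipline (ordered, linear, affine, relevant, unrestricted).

variable uses: g: 1×, q: 1×, r: 1×, h (bound): 0×, f (bound): 0×, p (bound): 0×, g1 (bound): 0×, q1 (bound): 0×, r1 (bound): 0×, h1 (bound): 0×
left-to-right use order: r, g, q
typing: ill-typed: a function awaiting T3 -> T3 -> T1 gets T3 -> T3 -> T3 -> T3
ordered ✗ (the type mismatch rejects it)
linear ✗ (not simply typable)
affine ✗ (fails simple typing)
relevant ✗ (a type mismatch blocks all five)
unrestricted ✗ (the type mismatch rejects it)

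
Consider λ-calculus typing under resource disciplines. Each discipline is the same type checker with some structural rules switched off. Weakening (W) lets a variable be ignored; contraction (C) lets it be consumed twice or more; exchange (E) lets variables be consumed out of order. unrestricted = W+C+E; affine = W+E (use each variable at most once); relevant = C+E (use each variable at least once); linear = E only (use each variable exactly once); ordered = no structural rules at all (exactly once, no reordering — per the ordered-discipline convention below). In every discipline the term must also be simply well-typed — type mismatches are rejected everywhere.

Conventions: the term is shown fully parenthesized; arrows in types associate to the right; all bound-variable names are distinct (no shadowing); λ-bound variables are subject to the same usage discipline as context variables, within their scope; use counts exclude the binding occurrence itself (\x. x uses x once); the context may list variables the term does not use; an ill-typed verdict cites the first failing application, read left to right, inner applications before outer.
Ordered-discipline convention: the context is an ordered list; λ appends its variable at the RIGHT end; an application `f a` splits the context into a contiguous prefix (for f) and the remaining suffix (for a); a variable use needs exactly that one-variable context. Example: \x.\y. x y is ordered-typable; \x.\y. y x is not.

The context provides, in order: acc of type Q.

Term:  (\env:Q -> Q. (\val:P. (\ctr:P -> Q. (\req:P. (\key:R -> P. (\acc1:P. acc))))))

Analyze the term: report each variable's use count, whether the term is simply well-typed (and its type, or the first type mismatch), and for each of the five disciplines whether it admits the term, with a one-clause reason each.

use counts: acc ×1; env (bound) ×0; val (bound) ×0; ctr (bound) ×0; req (bound) ×0; key (bound) ×0; acc1 (bound) ×0
uses in reading order: acc
typing: ✓ — (Q -> Q) -> P -> (P -> Q) -> P -> (R -> P) -> P -> Q
ordered ✗ (env, val, ctr, req, key, acc1 never used (weakening))
linear ✗ (env, val, ctr, req, key, acc1 never used (weakening))
affine ✓ (at most one use each (acc, env, val, ctr, req, key, acc1))
relevant ✗ (env, val, ctr, req, key, acc1 never used (weakening))
unrestricted ✓ (simply typable at (Q -> Q) -> P -> (P -> Q) -> P -> (R -> P) -> P -> Q; W, C, E all held)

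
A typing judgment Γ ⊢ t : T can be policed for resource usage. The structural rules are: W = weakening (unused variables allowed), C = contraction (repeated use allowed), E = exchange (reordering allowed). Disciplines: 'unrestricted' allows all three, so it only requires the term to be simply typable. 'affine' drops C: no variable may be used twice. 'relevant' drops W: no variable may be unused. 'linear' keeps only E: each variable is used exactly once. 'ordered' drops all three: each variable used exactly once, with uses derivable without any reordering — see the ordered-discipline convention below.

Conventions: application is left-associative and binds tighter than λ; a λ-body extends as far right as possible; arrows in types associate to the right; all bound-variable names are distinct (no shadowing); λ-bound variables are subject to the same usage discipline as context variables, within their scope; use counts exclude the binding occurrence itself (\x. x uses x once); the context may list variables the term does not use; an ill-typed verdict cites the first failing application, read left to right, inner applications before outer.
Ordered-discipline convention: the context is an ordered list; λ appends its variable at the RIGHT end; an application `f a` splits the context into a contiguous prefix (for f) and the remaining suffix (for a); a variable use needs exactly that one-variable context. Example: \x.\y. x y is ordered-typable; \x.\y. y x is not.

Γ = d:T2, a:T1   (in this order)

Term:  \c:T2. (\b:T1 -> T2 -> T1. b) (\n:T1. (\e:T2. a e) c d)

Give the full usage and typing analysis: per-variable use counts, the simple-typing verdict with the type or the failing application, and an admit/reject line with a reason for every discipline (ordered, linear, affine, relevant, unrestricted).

variable uses: d: 1×, a: 1×, c (λ-bound): 1×, b (λ-bound): 1×, n (λ-bound): 0×, e (λ-bound): 1×
left-to-right use order: b, a, e, c, d
typing: ill-typed: non-arrow in function slot: T1
ordered: ✗, the type mismatch rejects it
linear: ✗, not simply typable
affine: ✗, fails simple typing
relevant: ✗, a type mismatch blocks all five
unrestricted: ✗, the type mismatch rejects it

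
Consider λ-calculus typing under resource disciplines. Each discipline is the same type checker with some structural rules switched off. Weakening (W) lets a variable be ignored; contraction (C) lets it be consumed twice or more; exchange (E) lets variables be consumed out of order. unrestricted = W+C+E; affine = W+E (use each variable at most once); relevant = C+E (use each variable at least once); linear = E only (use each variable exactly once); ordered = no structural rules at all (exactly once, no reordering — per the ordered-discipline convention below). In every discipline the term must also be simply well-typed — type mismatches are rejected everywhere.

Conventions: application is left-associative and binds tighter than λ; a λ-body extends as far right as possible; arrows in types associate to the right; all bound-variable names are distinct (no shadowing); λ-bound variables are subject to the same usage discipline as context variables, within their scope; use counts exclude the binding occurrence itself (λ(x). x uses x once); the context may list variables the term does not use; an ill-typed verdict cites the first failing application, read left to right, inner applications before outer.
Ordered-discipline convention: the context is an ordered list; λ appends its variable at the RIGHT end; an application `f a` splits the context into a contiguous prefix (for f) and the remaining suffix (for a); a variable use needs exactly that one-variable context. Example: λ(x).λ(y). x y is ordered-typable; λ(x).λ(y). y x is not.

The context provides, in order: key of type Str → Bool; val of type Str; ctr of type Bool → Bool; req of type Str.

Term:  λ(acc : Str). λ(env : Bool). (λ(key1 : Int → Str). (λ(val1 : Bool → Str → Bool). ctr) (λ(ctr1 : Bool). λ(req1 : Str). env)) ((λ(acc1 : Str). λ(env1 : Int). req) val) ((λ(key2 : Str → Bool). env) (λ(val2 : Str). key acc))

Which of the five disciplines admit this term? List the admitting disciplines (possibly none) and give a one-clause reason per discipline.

admitted in: unrestricted
usage: key: 1; val: 1; ctr: 1; req: 1; acc [bound]: 1; env [bound]: 2; key1 [bound]: 0; val1 [bound]: 0; ctr1 [bound]: 0; req1 [bound]: 0; acc1 [bound]: 0; env1 [bound]: 0; key2 [bound]: 0; val2 [bound]: 0
order of uses: ctr, env, req, val, env, key, acc
typing: well-typed — term : Str → Bool → Bool
ordered: ✗ — needs contraction — env ×2; key1, val1, ctr1, req1, acc1, env1, key2, val2 never used (weakening)
linear: ✗ — needs contraction — env ×2; key1, val1, ctr1, req1, acc1, env1, key2, val2 never used (weakening)
affine: ✗ — needs contraction — env ×2
relevant: ✗ — key1, val1, ctr1, req1, acc1, env1, key2, val2 never used (weakening)
unrestricted: ✓ — well-typed at Str → Bool → Bool; no restrictions here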